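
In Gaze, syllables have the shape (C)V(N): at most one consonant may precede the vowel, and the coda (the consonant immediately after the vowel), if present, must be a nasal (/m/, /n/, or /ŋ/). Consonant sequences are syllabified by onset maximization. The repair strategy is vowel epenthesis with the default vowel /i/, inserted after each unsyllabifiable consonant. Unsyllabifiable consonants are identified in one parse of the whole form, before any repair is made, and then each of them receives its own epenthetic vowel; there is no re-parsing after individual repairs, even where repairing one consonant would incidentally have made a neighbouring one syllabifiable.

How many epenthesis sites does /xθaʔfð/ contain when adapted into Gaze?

The unsyllabifiable consonants are /x/, /ʔ/, /f/, /ð/; each receives one epenthetic vowel.

4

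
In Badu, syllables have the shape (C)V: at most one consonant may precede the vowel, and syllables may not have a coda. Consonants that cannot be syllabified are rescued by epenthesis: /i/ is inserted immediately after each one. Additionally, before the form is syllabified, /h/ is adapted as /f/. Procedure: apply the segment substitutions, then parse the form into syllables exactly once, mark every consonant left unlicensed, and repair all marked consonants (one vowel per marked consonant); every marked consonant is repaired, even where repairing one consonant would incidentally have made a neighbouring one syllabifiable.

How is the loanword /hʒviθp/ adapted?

fiʒiviθipi

Substitution: /h/ → /f/, giving /fʒviθp/.
Syllabifying with onset maximization leaves /f/, /ʒ/, /θ/, /p/ stranded (no codas are permitted; onsets are limited to one consonant).
Inserting the epenthetic vowel yields /f/ → /fi/, /ʒ/ → /ʒi/, /θ/ → /θi/, /p/ → /pi/.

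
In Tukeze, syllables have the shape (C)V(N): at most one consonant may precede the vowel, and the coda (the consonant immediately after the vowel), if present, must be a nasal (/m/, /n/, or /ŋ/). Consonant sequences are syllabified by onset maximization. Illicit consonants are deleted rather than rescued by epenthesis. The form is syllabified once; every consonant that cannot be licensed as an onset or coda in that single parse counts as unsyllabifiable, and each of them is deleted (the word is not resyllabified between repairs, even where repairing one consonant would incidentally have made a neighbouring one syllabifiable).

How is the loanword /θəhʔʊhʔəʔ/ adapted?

Under (C)V(N), the unsyllabifiable consonants are /h/, /h/, /ʔ/ (only a nasal (/m/, /n/, or /ŋ/) is licensed in coda position; onsets are limited to one consonant).
Deletion applies to /h/, /h/, /ʔ/.

θəʔʊʔə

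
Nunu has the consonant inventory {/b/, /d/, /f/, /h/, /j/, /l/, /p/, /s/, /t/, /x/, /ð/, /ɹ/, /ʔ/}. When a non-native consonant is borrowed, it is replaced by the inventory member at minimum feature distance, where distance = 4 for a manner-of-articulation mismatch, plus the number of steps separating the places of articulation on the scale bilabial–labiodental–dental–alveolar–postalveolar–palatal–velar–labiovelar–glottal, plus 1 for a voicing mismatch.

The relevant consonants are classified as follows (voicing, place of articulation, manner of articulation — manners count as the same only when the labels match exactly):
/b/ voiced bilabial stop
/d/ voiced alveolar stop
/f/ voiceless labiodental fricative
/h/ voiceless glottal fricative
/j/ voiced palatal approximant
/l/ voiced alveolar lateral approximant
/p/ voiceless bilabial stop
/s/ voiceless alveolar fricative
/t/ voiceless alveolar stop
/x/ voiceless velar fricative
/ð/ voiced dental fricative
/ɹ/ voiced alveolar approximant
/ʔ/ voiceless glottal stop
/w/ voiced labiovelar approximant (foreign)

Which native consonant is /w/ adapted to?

j

/j/ is closest: same manner (approximant), place distance 2 (labiovelar→palatal), same voicing; total 2. Next closest is /ɹ/ at distance 4.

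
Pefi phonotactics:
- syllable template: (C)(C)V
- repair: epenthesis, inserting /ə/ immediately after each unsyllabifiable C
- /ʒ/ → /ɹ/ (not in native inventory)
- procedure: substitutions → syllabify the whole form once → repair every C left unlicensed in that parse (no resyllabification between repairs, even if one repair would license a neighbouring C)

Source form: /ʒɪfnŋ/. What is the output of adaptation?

ɹɪfənəŋə

Substitution: /ʒ/ → /ɹ/, giving /ɹɪfnŋ/.
Under (C)(C)V, the unsyllabifiable consonants are /f/, /n/, /ŋ/ (no codas are permitted; onsets may contain at most 2 consonants).
Each unlicensed consonant becomes the onset of a new syllable: /f/ → /fə/, /n/ → /nə/, /ŋ/ → /ŋə/.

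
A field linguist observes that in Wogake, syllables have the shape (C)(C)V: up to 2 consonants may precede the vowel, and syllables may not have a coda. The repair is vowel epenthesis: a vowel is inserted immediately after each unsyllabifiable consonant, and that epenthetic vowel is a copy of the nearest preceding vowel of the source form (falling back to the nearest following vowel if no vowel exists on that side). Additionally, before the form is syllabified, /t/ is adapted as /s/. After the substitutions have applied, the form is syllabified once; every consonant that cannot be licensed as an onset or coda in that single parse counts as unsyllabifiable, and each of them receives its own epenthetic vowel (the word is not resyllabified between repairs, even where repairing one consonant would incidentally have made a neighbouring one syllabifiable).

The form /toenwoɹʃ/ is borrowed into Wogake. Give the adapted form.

Substitution: /t/ → /s/, giving /soenwoɹʃ/.
Under (C)(C)V, the unsyllabifiable consonants are /ɹ/, /ʃ/ (no codas are permitted; onsets may contain at most 2 consonants).
Each unlicensed consonant becomes the onset of a new syllable: /ɹ/ → /ɹo/, /ʃ/ → /ʃo/.

soenwoɹoʃo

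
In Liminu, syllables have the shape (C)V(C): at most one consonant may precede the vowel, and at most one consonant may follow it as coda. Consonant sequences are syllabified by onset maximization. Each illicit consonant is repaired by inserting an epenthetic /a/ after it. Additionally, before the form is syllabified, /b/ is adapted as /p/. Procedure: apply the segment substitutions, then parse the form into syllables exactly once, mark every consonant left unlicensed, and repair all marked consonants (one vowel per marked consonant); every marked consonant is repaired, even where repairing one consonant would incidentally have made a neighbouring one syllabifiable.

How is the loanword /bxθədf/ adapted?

paxaθədfa

Substitution: /b/ → /p/, giving /pxθədf/.
Under (C)V(C), the unsyllabifiable consonants are /p/, /x/, /f/ (at most one coda consonant is licensed; onsets are limited to one consonant).
Epenthesis after each stranded consonant: /p/ → /pa/, /x/ → /xa/, /f/ → /fa/.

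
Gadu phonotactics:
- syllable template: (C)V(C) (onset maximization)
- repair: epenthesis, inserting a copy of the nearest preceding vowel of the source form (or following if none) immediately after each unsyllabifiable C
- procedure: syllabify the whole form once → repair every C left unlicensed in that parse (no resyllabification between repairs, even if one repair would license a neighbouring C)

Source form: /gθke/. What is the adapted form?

The consonants /g/, /θ/ cannot be parsed into a legal (C)V(C) syllable (at most one coda consonant is licensed; onsets are limited to one consonant).
Inserting the epenthetic vowel yields /g/ → /ge/, /θ/ → /θe/.

geθeke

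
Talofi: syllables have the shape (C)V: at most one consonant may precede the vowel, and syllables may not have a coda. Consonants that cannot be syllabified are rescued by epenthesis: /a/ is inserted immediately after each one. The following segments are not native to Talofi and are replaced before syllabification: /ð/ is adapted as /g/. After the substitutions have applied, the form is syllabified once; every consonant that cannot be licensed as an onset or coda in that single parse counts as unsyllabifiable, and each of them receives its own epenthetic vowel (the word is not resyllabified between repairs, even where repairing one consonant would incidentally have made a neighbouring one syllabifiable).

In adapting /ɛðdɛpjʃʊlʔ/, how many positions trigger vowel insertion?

After substitution the input is /ɛgdɛpjʃʊlʔ/.
The unsyllabifiable consonants are /g/, /p/, /j/, /l/, /ʔ/; each receives one epenthetic vowel.

5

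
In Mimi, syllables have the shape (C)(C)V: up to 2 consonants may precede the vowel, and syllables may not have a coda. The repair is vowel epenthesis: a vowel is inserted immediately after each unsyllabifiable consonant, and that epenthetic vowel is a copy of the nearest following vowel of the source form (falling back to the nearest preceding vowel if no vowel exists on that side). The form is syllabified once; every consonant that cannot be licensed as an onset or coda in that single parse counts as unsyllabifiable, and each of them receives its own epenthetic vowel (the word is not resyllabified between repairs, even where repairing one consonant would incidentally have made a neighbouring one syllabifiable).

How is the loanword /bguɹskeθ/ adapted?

bguɹeskeθe

The consonants /ɹ/, /θ/ cannot be parsed into a legal (C)(C)V syllable (no codas are permitted; onsets may contain at most 2 consonants).
Epenthesis after each stranded consonant: /ɹ/ → /ɹe/, /θ/ → /θe/.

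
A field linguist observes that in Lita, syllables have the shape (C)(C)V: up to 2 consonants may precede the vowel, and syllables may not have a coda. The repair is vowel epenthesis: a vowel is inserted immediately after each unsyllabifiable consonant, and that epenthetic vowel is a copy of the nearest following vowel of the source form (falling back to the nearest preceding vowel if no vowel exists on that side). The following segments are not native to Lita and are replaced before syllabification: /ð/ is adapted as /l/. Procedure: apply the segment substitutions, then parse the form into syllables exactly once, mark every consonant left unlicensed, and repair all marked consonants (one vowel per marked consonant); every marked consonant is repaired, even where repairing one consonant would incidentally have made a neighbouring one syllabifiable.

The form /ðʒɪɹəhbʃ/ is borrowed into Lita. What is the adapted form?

lʒɪɹəhəbəʃə

Substitution: /ð/ → /l/, giving /lʒɪɹəhbʃ/.
Syllabifying with onset maximization leaves /h/, /b/, /ʃ/ stranded (no codas are permitted; onsets may contain at most 2 consonants).
Each unlicensed consonant becomes the onset of a new syllable: /h/ → /hə/, /b/ → /bə/, /ʃ/ → /ʃə/.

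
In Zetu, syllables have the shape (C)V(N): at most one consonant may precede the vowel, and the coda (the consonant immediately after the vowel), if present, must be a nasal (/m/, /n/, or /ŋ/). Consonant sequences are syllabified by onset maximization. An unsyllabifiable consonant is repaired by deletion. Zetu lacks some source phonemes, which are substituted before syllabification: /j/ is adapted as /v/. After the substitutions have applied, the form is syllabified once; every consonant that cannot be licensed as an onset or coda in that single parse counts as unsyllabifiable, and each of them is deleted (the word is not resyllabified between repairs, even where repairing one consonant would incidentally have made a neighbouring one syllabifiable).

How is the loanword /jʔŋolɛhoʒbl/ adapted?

Substitution: /j/ → /v/, giving /vʔŋolɛhoʒbl/.
The consonants /v/, /ʔ/, /ʒ/, /b/, /l/ cannot be parsed into a legal (C)V(N) syllable (only a nasal (/m/, /n/, or /ŋ/) is licensed in coda position; onsets are limited to one consonant).
Deletion applies to /v/, /ʔ/, /ʒ/, /b/, /l/.

ŋolɛho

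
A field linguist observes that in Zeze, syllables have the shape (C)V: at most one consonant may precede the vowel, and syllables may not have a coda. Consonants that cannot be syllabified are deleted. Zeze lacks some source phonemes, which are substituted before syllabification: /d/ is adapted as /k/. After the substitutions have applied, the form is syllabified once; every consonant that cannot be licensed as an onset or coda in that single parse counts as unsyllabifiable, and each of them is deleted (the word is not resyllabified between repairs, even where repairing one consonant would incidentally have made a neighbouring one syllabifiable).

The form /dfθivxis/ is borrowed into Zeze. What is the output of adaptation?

θixi

Substitution: /d/ → /k/, giving /kfθivxis/.
Under (C)V, the unsyllabifiable consonants are /k/, /f/, /v/, /s/ (no codas are permitted; onsets are limited to one consonant).
Deletion applies to /k/, /f/, /v/, /s/.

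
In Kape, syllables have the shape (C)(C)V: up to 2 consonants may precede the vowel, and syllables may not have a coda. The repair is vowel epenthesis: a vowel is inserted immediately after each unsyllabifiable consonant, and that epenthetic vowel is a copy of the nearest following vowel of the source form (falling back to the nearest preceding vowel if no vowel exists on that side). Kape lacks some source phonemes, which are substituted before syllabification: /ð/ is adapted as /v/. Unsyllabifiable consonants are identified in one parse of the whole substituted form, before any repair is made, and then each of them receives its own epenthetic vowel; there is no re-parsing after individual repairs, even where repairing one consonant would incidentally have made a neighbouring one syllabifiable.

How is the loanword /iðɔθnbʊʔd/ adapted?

ivɔθʊnbʊʔʊdʊ

Substitution: /ð/ → /v/, giving /ivɔθnbʊʔd/.
Under (C)(C)V, the unsyllabifiable consonants are /θ/, /ʔ/, /d/ (no codas are permitted; onsets may contain at most 2 consonants).
Each unlicensed consonant becomes the onset of a new syllable: /θ/ → /θʊ/, /ʔ/ → /ʔʊ/, /d/ → /dʊ/.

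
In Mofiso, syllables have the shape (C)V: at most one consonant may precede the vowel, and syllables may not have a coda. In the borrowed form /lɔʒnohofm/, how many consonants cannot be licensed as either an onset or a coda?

3

Syllabifying with onset maximization leaves /ʒ/, /f/, /m/ stranded (no codas are permitted; onsets are limited to one consonant).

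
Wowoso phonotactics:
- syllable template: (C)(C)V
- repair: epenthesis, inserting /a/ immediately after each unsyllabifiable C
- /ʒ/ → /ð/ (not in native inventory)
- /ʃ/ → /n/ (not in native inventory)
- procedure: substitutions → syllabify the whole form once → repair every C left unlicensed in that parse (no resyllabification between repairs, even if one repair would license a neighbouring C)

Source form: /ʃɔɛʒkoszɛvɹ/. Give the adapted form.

nɔɛðkoszɛvaɹa

Substitution: /ʃ/ → /n/, /ʒ/ → /ð/, giving /nɔɛðkoszɛvɹ/.
The consonants /v/, /ɹ/ cannot be parsed into a legal (C)(C)V syllable (no codas are permitted; onsets may contain at most 2 consonants).
Epenthesis after each stranded consonant: /v/ → /va/, /ɹ/ → /ɹa/.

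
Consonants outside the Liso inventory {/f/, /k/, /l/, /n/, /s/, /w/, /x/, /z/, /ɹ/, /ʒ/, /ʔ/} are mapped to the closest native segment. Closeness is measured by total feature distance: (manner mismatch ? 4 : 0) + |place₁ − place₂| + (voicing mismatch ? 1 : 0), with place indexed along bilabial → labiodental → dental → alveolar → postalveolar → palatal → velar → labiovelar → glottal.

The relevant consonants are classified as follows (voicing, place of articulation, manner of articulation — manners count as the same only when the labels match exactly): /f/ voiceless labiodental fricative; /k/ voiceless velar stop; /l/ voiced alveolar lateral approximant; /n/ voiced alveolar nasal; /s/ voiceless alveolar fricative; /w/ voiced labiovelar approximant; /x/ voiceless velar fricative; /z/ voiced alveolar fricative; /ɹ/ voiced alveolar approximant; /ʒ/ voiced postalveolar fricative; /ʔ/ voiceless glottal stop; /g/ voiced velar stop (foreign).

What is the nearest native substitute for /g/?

k

/k/ is closest: same manner (stop), place distance 0 (velar→velar), voicing differs (+1); total 1. Next closest is /ʔ/ at distance 3.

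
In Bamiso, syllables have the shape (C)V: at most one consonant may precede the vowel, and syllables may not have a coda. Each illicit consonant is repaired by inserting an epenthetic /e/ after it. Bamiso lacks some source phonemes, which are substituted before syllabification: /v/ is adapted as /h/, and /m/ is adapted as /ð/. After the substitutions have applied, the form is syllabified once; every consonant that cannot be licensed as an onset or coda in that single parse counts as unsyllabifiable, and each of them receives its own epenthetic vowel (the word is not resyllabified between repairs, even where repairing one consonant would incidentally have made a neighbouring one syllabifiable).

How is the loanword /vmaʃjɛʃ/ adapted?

Substitution: /v/ → /h/, /m/ → /ð/, giving /hðaʃjɛʃ/.
Under (C)V, the unsyllabifiable consonants are /h/, /ʃ/, /ʃ/ (no codas are permitted; onsets are limited to one consonant).
Epenthesis after each stranded consonant: /h/ → /he/, /ʃ/ → /ʃe/, /ʃ/ → /ʃe/.

heðaʃejɛʃe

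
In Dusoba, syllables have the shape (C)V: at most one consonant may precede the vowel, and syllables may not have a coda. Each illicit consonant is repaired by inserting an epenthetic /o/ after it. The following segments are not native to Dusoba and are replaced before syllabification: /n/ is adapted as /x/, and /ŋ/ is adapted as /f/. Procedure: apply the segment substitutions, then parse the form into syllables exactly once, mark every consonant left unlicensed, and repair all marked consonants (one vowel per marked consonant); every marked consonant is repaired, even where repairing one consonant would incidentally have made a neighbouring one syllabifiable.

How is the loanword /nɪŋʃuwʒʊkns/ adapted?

xɪfoʃuwoʒʊkoxoso

Substitution: /n/ → /x/, /ŋ/ → /f/, giving /xɪfʃuwʒʊkxs/.
Under (C)V, the unsyllabifiable consonants are /f/, /w/, /k/, /x/, /s/ (no codas are permitted; onsets are limited to one consonant).
Each unlicensed consonant becomes the onset of a new syllable: /f/ → /fo/, /w/ → /wo/, /k/ → /ko/, /x/ → /xo/, /s/ → /so/.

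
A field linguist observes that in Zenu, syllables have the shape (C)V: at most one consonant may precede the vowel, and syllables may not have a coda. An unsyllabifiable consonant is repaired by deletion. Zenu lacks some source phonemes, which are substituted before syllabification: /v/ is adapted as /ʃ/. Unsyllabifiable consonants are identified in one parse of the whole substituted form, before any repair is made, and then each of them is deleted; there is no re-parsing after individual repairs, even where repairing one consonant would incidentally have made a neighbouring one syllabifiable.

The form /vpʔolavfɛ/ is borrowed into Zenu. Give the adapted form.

Substitution: /v/ → /ʃ/, giving /ʃpʔolaʃfɛ/.
Syllabifying with onset maximization leaves /ʃ/, /p/, /ʃ/ stranded (no codas are permitted; onsets are limited to one consonant).
Deleting the stranded consonants removes /ʃ/, /p/, /ʃ/.

ʔolafɛ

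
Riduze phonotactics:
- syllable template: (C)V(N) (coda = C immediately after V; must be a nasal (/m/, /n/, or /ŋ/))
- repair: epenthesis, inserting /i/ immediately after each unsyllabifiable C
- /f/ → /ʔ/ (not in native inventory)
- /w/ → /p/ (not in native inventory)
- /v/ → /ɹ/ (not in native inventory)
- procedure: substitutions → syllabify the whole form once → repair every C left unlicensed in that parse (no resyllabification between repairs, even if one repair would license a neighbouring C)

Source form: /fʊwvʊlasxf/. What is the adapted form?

ʔʊpiɹʊlasixiʔi

Substitution: /f/ → /ʔ/, /w/ → /p/, /v/ → /ɹ/, giving /ʔʊpɹʊlasxʔ/.
The consonants /p/, /s/, /x/, /ʔ/ cannot be parsed into a legal (C)V(N) syllable (only a nasal (/m/, /n/, or /ŋ/) is licensed in coda position; onsets are limited to one consonant).
Epenthesis after each stranded consonant: /p/ → /pi/, /s/ → /si/, /x/ → /xi/, /ʔ/ → /ʔi/.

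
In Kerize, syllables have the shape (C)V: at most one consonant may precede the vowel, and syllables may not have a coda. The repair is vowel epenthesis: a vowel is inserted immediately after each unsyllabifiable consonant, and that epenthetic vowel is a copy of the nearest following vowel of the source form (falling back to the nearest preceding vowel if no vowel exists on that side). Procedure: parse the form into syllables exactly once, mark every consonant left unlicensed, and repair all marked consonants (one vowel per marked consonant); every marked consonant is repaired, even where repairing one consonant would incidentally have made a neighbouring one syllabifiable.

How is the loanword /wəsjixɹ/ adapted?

Syllabifying with onset maximization leaves /s/, /x/, /ɹ/ stranded (no codas are permitted; onsets are limited to one consonant).
Each unlicensed consonant becomes the onset of a new syllable: /s/ → /si/, /x/ → /xi/, /ɹ/ → /ɹi/.

wəsijixiɹi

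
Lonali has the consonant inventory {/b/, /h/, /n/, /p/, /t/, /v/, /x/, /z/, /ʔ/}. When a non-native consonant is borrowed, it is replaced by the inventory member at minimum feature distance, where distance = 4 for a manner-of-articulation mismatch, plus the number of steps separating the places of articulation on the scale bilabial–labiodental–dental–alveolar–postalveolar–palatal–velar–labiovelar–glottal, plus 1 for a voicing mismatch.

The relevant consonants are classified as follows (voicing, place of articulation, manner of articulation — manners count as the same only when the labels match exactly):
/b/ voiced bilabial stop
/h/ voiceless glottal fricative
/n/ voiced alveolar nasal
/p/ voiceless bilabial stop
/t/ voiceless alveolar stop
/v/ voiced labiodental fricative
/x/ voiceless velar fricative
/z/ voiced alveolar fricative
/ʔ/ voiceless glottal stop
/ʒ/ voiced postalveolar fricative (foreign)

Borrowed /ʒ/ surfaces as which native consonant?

/z/ is closest: same manner (fricative), place distance 1 (postalveolar→alveolar), same voicing; total 1. Next closest is /v/ at distance 3.

z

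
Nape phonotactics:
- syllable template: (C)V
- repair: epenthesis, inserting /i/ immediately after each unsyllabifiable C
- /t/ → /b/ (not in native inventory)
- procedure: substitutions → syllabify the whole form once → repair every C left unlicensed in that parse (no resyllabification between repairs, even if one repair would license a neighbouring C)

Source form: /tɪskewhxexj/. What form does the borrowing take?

Substitution: /t/ → /b/, giving /bɪskewhxexj/.
Syllabifying with onset maximization leaves /s/, /w/, /h/, /x/, /j/ stranded (no codas are permitted; onsets are limited to one consonant).
Each unlicensed consonant becomes the onset of a new syllable: /s/ → /si/, /w/ → /wi/, /h/ → /hi/, /x/ → /xi/, /j/ → /ji/.

bɪsikewihixexiji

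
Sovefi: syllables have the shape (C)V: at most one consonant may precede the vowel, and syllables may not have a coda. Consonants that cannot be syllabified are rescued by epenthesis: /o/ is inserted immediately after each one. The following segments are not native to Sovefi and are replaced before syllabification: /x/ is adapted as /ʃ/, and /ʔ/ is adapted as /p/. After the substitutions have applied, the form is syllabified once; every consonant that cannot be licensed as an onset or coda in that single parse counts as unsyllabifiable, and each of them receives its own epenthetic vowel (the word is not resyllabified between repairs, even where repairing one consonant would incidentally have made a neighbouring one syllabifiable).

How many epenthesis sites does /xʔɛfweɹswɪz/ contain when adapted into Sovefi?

5

After substitution the input is /ʃpɛfweɹswɪz/.
The unsyllabifiable consonants are /ʃ/, /f/, /ɹ/, /s/, /z/; each receives one epenthetic vowel.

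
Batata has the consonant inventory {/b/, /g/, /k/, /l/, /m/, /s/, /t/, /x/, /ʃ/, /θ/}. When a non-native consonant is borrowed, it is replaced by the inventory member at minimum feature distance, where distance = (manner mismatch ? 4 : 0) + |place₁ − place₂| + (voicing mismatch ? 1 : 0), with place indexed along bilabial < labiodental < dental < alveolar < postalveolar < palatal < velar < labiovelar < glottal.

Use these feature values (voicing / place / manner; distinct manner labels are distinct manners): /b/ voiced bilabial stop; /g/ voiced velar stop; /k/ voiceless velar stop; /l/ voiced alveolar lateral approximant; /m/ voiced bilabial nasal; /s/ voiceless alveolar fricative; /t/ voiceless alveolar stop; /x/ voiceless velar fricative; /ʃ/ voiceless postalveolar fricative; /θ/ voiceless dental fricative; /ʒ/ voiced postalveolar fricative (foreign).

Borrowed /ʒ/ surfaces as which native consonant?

ʃ

/ʃ/ is closest: same manner (fricative), place distance 0 (postalveolar→postalveolar), voicing differs (+1); total 1. Next closest is /s/ at distance 2.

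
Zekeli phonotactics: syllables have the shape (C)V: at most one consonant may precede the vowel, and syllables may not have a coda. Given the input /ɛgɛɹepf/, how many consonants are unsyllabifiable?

The consonants /p/, /f/ cannot be parsed into a legal (C)V syllable (no codas are permitted; onsets are limited to one consonant).

2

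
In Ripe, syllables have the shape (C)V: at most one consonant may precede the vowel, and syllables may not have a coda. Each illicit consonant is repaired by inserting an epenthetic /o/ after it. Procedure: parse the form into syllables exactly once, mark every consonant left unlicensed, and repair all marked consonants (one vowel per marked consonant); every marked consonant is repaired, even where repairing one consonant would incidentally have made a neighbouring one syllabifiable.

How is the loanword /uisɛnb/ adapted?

uisɛnobo

Under (C)V, the unsyllabifiable consonants are /n/, /b/ (no codas are permitted; onsets are limited to one consonant).
Inserting the epenthetic vowel yields /n/ → /no/, /b/ → /bo/.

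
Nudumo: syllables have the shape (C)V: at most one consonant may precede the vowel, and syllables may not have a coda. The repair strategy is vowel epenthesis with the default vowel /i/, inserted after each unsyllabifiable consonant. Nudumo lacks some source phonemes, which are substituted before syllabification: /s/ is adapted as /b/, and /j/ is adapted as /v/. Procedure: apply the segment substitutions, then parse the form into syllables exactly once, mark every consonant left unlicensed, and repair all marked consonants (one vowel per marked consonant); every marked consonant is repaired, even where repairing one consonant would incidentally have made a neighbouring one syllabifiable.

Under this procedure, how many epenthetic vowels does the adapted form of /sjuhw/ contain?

3

After substitution the input is /bvuhw/.
The unsyllabifiable consonants are /b/, /h/, /w/; each receives one epenthetic vowel.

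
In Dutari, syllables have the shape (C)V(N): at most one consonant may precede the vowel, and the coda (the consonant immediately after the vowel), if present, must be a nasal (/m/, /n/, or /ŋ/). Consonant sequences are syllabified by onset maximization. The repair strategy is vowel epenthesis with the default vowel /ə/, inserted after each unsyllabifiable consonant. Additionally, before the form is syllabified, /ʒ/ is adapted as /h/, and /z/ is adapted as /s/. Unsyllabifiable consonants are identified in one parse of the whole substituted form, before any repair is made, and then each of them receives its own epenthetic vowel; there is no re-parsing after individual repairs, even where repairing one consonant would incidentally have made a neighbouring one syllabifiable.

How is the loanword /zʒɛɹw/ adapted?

səhɛɹəwə

Substitution: /z/ → /s/, /ʒ/ → /h/, giving /shɛɹw/.
Syllabifying with onset maximization leaves /s/, /ɹ/, /w/ stranded (only a nasal (/m/, /n/, or /ŋ/) is licensed in coda position; onsets are limited to one consonant).
Inserting the epenthetic vowel yields /s/ → /sə/, /ɹ/ → /ɹə/, /w/ → /wə/.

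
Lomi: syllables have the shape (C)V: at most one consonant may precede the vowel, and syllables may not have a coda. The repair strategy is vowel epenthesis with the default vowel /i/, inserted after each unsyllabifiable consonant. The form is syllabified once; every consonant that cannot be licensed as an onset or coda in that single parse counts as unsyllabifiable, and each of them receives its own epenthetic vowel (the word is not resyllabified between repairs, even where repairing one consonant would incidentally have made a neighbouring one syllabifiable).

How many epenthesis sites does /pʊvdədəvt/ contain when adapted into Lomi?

The unsyllabifiable consonants are /v/, /v/, /t/; each receives one epenthetic vowel.

3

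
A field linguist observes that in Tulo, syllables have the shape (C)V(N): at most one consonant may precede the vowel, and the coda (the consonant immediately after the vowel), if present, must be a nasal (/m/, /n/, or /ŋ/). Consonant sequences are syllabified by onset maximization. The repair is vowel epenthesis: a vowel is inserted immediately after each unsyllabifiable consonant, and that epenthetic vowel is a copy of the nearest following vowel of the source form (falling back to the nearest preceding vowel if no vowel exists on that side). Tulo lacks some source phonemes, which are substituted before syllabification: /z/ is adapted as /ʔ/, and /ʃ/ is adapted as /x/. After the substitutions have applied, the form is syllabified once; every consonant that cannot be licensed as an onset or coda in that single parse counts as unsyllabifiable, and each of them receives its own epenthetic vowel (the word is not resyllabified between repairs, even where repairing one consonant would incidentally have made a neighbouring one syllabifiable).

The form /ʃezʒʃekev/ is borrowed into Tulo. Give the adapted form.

xeʔeʒexekeve

Substitution: /ʃ/ → /x/, /z/ → /ʔ/, giving /xeʔʒxekev/.
Under (C)V(N), the unsyllabifiable consonants are /ʔ/, /ʒ/, /v/ (only a nasal (/m/, /n/, or /ŋ/) is licensed in coda position; onsets are limited to one consonant).
Inserting the epenthetic vowel yields /ʔ/ → /ʔe/, /ʒ/ → /ʒe/, /v/ → /ve/.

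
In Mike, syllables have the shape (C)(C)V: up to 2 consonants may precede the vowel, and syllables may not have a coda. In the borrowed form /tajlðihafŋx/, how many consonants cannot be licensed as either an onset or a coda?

4

Syllabifying with onset maximization leaves /j/, /f/, /ŋ/, /x/ stranded (no codas are permitted; onsets may contain at most 2 consonants).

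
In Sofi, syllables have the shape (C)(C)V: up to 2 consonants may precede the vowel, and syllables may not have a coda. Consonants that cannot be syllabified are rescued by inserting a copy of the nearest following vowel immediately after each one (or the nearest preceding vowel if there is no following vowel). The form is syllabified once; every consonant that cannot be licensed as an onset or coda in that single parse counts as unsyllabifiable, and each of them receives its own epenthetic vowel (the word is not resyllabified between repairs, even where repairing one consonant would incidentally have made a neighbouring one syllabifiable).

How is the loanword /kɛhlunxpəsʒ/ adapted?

Syllabifying with onset maximization leaves /n/, /s/, /ʒ/ stranded (no codas are permitted; onsets may contain at most 2 consonants).
Epenthesis after each stranded consonant: /n/ → /nə/, /s/ → /sə/, /ʒ/ → /ʒə/.

kɛhlunəxpəsəʒə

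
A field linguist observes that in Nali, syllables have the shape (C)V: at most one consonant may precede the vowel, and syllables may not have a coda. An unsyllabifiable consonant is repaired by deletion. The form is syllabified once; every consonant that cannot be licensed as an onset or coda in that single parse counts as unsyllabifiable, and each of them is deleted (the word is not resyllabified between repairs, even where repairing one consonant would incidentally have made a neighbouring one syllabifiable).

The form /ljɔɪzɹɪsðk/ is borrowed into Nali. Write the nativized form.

Under (C)V, the unsyllabifiable consonants are /l/, /z/, /s/, /ð/, /k/ (no codas are permitted; onsets are limited to one consonant).
Deletion applies to /l/, /z/, /s/, /ð/, /k/.

jɔɪɹɪ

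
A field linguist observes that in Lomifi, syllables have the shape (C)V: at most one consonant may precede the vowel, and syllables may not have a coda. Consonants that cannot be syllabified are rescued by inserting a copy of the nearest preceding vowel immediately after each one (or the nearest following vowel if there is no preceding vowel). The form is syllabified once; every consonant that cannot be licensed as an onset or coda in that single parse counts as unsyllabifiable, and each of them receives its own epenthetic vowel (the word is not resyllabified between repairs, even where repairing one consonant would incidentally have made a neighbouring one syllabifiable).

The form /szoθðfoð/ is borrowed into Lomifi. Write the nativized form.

The consonants /s/, /θ/, /ð/, /ð/ cannot be parsed into a legal (C)V syllable (no codas are permitted; onsets are limited to one consonant).
Inserting the epenthetic vowel yields /s/ → /so/, /θ/ → /θo/, /ð/ → /ðo/, /ð/ → /ðo/.

sozoθoðofoðo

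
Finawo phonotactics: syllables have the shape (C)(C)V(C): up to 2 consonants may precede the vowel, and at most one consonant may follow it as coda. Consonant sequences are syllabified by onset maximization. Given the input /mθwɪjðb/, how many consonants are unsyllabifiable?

The consonants /m/, /ð/, /b/ cannot be parsed into a legal (C)(C)V(C) syllable (at most one coda consonant is licensed; onsets may contain at most 2 consonants).

3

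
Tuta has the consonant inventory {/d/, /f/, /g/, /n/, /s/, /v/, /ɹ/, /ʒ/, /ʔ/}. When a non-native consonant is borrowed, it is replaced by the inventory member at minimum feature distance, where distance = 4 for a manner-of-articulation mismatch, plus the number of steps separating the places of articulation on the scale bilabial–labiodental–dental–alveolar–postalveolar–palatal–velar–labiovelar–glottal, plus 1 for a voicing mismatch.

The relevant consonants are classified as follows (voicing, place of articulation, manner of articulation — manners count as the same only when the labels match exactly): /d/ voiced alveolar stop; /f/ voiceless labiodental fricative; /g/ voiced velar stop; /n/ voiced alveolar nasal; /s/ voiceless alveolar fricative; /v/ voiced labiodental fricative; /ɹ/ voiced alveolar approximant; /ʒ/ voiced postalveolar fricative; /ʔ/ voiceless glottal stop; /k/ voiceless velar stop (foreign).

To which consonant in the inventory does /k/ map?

g

/g/ is closest: same manner (stop), place distance 0 (velar→velar), voicing differs (+1); total 1. Next closest is /ʔ/ at distance 2.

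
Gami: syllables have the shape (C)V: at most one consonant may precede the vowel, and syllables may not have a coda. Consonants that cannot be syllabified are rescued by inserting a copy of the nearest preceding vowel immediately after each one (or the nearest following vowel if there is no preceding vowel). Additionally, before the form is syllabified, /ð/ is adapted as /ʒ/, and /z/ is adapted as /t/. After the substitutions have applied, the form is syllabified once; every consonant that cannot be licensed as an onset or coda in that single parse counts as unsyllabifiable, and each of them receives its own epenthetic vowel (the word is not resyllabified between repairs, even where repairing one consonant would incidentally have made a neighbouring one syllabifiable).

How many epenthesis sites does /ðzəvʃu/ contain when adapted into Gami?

2

After substitution the input is /ʒtəvʃu/.
The unsyllabifiable consonants are /ʒ/, /v/; each receives one epenthetic vowel.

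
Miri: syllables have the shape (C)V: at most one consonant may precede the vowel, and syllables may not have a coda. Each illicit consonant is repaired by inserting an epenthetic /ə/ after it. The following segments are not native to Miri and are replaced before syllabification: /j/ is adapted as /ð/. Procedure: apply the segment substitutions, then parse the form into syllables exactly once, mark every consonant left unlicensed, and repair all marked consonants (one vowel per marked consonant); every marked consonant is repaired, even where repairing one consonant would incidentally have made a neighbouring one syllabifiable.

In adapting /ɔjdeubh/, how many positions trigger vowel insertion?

After substitution the input is /ɔðdeubh/.
The unsyllabifiable consonants are /ð/, /b/, /h/; each receives one epenthetic vowel.

3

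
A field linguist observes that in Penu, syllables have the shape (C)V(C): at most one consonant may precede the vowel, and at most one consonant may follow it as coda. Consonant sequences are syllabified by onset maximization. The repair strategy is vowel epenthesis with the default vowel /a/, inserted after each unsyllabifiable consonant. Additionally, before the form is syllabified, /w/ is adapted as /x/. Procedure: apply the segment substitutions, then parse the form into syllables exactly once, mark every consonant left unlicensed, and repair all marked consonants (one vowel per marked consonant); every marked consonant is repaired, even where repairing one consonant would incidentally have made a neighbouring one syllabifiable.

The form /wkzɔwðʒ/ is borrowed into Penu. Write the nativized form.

xakazɔxðaʒa

Substitution: /w/ → /x/, giving /xkzɔxðʒ/.
Syllabifying with onset maximization leaves /x/, /k/, /ð/, /ʒ/ stranded (at most one coda consonant is licensed; onsets are limited to one consonant).
Each unlicensed consonant becomes the onset of a new syllable: /x/ → /xa/, /k/ → /ka/, /ð/ → /ða/, /ʒ/ → /ʒa/.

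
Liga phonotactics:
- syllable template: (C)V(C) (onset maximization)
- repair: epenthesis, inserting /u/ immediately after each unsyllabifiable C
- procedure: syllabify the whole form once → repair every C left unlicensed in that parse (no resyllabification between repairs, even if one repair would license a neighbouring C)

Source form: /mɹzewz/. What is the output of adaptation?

muɹuzewzu

The consonants /m/, /ɹ/, /z/ cannot be parsed into a legal (C)V(C) syllable (at most one coda consonant is licensed; onsets are limited to one consonant).
Inserting the epenthetic vowel yields /m/ → /mu/, /ɹ/ → /ɹu/, /z/ → /zu/.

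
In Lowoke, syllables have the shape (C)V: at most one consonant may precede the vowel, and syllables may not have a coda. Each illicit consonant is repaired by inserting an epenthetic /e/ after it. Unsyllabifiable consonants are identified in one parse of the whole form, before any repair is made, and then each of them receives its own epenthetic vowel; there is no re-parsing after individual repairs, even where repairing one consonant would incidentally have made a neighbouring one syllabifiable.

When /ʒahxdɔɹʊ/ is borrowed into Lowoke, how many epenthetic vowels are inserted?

2

The unsyllabifiable consonants are /h/, /x/; each receives one epenthetic vowel.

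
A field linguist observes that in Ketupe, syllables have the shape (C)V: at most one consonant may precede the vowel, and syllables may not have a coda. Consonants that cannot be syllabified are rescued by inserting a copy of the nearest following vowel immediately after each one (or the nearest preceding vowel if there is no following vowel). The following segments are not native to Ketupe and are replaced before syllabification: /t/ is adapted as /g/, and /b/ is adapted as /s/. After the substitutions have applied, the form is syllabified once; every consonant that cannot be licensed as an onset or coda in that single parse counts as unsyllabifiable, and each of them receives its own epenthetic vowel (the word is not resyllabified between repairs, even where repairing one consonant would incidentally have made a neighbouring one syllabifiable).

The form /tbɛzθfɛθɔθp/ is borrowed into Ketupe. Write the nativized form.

gɛsɛzɛθɛfɛθɔθɔpɔ

Substitution: /t/ → /g/, /b/ → /s/, giving /gsɛzθfɛθɔθp/.
The consonants /g/, /z/, /θ/, /θ/, /p/ cannot be parsed into a legal (C)V syllable (no codas are permitted; onsets are limited to one consonant).
Each unlicensed consonant becomes the onset of a new syllable: /g/ → /gɛ/, /z/ → /zɛ/, /θ/ → /θɛ/, /θ/ → /θɔ/, /p/ → /pɔ/.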